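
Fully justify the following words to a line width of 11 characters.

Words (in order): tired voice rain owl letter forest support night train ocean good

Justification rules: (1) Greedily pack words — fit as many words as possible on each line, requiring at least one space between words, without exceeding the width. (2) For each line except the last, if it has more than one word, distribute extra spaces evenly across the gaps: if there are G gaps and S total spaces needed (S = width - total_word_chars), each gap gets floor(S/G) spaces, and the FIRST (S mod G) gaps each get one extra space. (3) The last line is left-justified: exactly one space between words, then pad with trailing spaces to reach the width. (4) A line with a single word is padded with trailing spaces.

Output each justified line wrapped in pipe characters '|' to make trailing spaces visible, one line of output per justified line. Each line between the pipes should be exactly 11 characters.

Answer: |tired voice|
|rain    owl|
|letter     |
|forest     |
|support    |
|night train|
|ocean good |

Derivation:
Line 1: ['tired', 'voice'] (min_width=11, slack=0)
Line 2: ['rain', 'owl'] (min_width=8, slack=3)
Line 3: ['letter'] (min_width=6, slack=5)
Line 4: ['forest'] (min_width=6, slack=5)
Line 5: ['support'] (min_width=7, slack=4)
Line 6: ['night', 'train'] (min_width=11, slack=0)
Line 7: ['ocean', 'good'] (min_width=10, slack=1)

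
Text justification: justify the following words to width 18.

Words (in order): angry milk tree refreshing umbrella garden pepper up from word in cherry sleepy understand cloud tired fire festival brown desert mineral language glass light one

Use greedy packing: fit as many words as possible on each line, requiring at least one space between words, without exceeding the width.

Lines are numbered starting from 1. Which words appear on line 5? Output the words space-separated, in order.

Line 1: ['angry', 'milk', 'tree'] (min_width=15, slack=3)
Line 2: ['refreshing'] (min_width=10, slack=8)
Line 3: ['umbrella', 'garden'] (min_width=15, slack=3)
Line 4: ['pepper', 'up', 'from'] (min_width=14, slack=4)
Line 5: ['word', 'in', 'cherry'] (min_width=14, slack=4)
Line 6: ['sleepy', 'understand'] (min_width=17, slack=1)
Line 7: ['cloud', 'tired', 'fire'] (min_width=16, slack=2)
Line 8: ['festival', 'brown'] (min_width=14, slack=4)
Line 9: ['desert', 'mineral'] (min_width=14, slack=4)
Line 10: ['language', 'glass'] (min_width=14, slack=4)
Line 11: ['light', 'one'] (min_width=9, slack=9)

Answer: word in cherry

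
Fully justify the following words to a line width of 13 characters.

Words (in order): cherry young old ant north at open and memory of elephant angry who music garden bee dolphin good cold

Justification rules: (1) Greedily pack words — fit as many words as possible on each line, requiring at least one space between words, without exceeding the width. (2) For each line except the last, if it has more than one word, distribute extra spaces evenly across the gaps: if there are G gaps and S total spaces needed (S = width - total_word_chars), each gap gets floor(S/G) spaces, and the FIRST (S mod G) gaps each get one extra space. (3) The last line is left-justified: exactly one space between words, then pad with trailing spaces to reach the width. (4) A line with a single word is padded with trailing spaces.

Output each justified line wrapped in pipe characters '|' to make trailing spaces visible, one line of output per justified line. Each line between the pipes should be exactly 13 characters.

Line 1: ['cherry', 'young'] (min_width=12, slack=1)
Line 2: ['old', 'ant', 'north'] (min_width=13, slack=0)
Line 3: ['at', 'open', 'and'] (min_width=11, slack=2)
Line 4: ['memory', 'of'] (min_width=9, slack=4)
Line 5: ['elephant'] (min_width=8, slack=5)
Line 6: ['angry', 'who'] (min_width=9, slack=4)
Line 7: ['music', 'garden'] (min_width=12, slack=1)
Line 8: ['bee', 'dolphin'] (min_width=11, slack=2)
Line 9: ['good', 'cold'] (min_width=9, slack=4)

Answer: |cherry  young|
|old ant north|
|at  open  and|
|memory     of|
|elephant     |
|angry     who|
|music  garden|
|bee   dolphin|
|good cold    |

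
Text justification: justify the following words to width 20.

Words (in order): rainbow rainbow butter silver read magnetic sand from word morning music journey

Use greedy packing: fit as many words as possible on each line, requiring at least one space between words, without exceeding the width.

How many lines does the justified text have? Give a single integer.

Line 1: ['rainbow', 'rainbow'] (min_width=15, slack=5)
Line 2: ['butter', 'silver', 'read'] (min_width=18, slack=2)
Line 3: ['magnetic', 'sand', 'from'] (min_width=18, slack=2)
Line 4: ['word', 'morning', 'music'] (min_width=18, slack=2)
Line 5: ['journey'] (min_width=7, slack=13)
Total lines: 5

Answer: 5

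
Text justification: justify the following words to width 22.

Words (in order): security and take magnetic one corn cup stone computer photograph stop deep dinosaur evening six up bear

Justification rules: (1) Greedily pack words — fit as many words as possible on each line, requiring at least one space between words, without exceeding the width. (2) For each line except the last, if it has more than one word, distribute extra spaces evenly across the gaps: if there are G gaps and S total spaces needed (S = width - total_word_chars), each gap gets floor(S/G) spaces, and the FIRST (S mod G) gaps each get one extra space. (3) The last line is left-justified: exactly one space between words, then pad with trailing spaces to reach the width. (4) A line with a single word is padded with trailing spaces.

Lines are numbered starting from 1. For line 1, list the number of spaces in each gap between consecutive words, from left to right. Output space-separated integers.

Answer: 4 3

Derivation:
Line 1: ['security', 'and', 'take'] (min_width=17, slack=5)
Line 2: ['magnetic', 'one', 'corn', 'cup'] (min_width=21, slack=1)
Line 3: ['stone', 'computer'] (min_width=14, slack=8)
Line 4: ['photograph', 'stop', 'deep'] (min_width=20, slack=2)
Line 5: ['dinosaur', 'evening', 'six'] (min_width=20, slack=2)
Line 6: ['up', 'bear'] (min_width=7, slack=15)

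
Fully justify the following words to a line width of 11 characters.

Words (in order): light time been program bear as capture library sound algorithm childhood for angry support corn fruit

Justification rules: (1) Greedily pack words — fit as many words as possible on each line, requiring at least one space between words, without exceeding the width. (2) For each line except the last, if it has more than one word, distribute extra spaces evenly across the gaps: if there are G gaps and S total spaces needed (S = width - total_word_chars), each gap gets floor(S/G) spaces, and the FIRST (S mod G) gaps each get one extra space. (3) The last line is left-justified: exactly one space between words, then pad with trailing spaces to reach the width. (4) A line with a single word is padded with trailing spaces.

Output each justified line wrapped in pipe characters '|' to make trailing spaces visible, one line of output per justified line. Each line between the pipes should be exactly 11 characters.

Line 1: ['light', 'time'] (min_width=10, slack=1)
Line 2: ['been'] (min_width=4, slack=7)
Line 3: ['program'] (min_width=7, slack=4)
Line 4: ['bear', 'as'] (min_width=7, slack=4)
Line 5: ['capture'] (min_width=7, slack=4)
Line 6: ['library'] (min_width=7, slack=4)
Line 7: ['sound'] (min_width=5, slack=6)
Line 8: ['algorithm'] (min_width=9, slack=2)
Line 9: ['childhood'] (min_width=9, slack=2)
Line 10: ['for', 'angry'] (min_width=9, slack=2)
Line 11: ['support'] (min_width=7, slack=4)
Line 12: ['corn', 'fruit'] (min_width=10, slack=1)

Answer: |light  time|
|been       |
|program    |
|bear     as|
|capture    |
|library    |
|sound      |
|algorithm  |
|childhood  |
|for   angry|
|support    |
|corn fruit |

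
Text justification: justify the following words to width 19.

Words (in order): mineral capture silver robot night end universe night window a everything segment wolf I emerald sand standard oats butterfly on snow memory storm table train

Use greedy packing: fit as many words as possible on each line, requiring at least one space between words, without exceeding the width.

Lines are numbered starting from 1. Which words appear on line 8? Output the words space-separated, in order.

Line 1: ['mineral', 'capture'] (min_width=15, slack=4)
Line 2: ['silver', 'robot', 'night'] (min_width=18, slack=1)
Line 3: ['end', 'universe', 'night'] (min_width=18, slack=1)
Line 4: ['window', 'a', 'everything'] (min_width=19, slack=0)
Line 5: ['segment', 'wolf', 'I'] (min_width=14, slack=5)
Line 6: ['emerald', 'sand'] (min_width=12, slack=7)
Line 7: ['standard', 'oats'] (min_width=13, slack=6)
Line 8: ['butterfly', 'on', 'snow'] (min_width=17, slack=2)
Line 9: ['memory', 'storm', 'table'] (min_width=18, slack=1)
Line 10: ['train'] (min_width=5, slack=14)

Answer: butterfly on snow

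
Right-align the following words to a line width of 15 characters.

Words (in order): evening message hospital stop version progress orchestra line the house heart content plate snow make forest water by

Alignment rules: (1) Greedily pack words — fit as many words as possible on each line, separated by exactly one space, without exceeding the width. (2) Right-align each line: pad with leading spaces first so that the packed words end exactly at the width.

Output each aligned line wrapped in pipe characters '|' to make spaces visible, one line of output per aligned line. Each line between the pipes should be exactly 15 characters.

Answer: |evening message|
|  hospital stop|
|        version|
|       progress|
| orchestra line|
|the house heart|
|  content plate|
|      snow make|
|forest water by|

Derivation:
Line 1: ['evening', 'message'] (min_width=15, slack=0)
Line 2: ['hospital', 'stop'] (min_width=13, slack=2)
Line 3: ['version'] (min_width=7, slack=8)
Line 4: ['progress'] (min_width=8, slack=7)
Line 5: ['orchestra', 'line'] (min_width=14, slack=1)
Line 6: ['the', 'house', 'heart'] (min_width=15, slack=0)
Line 7: ['content', 'plate'] (min_width=13, slack=2)
Line 8: ['snow', 'make'] (min_width=9, slack=6)
Line 9: ['forest', 'water', 'by'] (min_width=15, slack=0)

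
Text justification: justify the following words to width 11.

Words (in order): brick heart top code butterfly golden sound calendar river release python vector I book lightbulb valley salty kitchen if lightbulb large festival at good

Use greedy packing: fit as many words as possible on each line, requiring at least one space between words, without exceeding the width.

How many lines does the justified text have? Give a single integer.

Answer: 19

Derivation:
Line 1: ['brick', 'heart'] (min_width=11, slack=0)
Line 2: ['top', 'code'] (min_width=8, slack=3)
Line 3: ['butterfly'] (min_width=9, slack=2)
Line 4: ['golden'] (min_width=6, slack=5)
Line 5: ['sound'] (min_width=5, slack=6)
Line 6: ['calendar'] (min_width=8, slack=3)
Line 7: ['river'] (min_width=5, slack=6)
Line 8: ['release'] (min_width=7, slack=4)
Line 9: ['python'] (min_width=6, slack=5)
Line 10: ['vector', 'I'] (min_width=8, slack=3)
Line 11: ['book'] (min_width=4, slack=7)
Line 12: ['lightbulb'] (min_width=9, slack=2)
Line 13: ['valley'] (min_width=6, slack=5)
Line 14: ['salty'] (min_width=5, slack=6)
Line 15: ['kitchen', 'if'] (min_width=10, slack=1)
Line 16: ['lightbulb'] (min_width=9, slack=2)
Line 17: ['large'] (min_width=5, slack=6)
Line 18: ['festival', 'at'] (min_width=11, slack=0)
Line 19: ['good'] (min_width=4, slack=7)
Total lines: 19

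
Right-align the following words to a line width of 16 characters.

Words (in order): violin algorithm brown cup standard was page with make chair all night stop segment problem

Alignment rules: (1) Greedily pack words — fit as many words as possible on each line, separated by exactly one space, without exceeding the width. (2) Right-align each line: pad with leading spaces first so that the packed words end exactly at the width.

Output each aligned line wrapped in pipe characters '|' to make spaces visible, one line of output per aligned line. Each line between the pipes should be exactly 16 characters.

Line 1: ['violin', 'algorithm'] (min_width=16, slack=0)
Line 2: ['brown', 'cup'] (min_width=9, slack=7)
Line 3: ['standard', 'was'] (min_width=12, slack=4)
Line 4: ['page', 'with', 'make'] (min_width=14, slack=2)
Line 5: ['chair', 'all', 'night'] (min_width=15, slack=1)
Line 6: ['stop', 'segment'] (min_width=12, slack=4)
Line 7: ['problem'] (min_width=7, slack=9)

Answer: |violin algorithm|
|       brown cup|
|    standard was|
|  page with make|
| chair all night|
|    stop segment|
|         problem|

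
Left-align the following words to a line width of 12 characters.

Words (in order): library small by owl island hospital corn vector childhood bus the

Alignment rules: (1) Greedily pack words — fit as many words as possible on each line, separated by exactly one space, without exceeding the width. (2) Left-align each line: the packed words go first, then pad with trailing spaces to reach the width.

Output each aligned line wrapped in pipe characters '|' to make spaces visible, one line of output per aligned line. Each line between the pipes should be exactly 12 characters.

Line 1: ['library'] (min_width=7, slack=5)
Line 2: ['small', 'by', 'owl'] (min_width=12, slack=0)
Line 3: ['island'] (min_width=6, slack=6)
Line 4: ['hospital'] (min_width=8, slack=4)
Line 5: ['corn', 'vector'] (min_width=11, slack=1)
Line 6: ['childhood'] (min_width=9, slack=3)
Line 7: ['bus', 'the'] (min_width=7, slack=5)

Answer: |library     |
|small by owl|
|island      |
|hospital    |
|corn vector |
|childhood   |
|bus the     |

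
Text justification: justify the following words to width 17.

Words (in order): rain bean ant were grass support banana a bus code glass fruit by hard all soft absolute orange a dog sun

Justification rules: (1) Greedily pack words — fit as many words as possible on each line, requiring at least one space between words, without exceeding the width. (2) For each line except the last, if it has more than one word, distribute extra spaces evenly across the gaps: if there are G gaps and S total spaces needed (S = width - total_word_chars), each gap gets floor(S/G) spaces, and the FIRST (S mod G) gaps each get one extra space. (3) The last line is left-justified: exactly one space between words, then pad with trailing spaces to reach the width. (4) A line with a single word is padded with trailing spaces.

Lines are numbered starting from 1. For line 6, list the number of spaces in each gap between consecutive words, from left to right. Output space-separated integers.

Answer: 5

Derivation:
Line 1: ['rain', 'bean', 'ant'] (min_width=13, slack=4)
Line 2: ['were', 'grass'] (min_width=10, slack=7)
Line 3: ['support', 'banana', 'a'] (min_width=16, slack=1)
Line 4: ['bus', 'code', 'glass'] (min_width=14, slack=3)
Line 5: ['fruit', 'by', 'hard', 'all'] (min_width=17, slack=0)
Line 6: ['soft', 'absolute'] (min_width=13, slack=4)
Line 7: ['orange', 'a', 'dog', 'sun'] (min_width=16, slack=1)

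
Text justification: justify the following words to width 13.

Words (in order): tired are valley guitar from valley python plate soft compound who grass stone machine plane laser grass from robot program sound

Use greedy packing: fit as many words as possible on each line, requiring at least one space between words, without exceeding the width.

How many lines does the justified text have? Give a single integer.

Line 1: ['tired', 'are'] (min_width=9, slack=4)
Line 2: ['valley', 'guitar'] (min_width=13, slack=0)
Line 3: ['from', 'valley'] (min_width=11, slack=2)
Line 4: ['python', 'plate'] (min_width=12, slack=1)
Line 5: ['soft', 'compound'] (min_width=13, slack=0)
Line 6: ['who', 'grass'] (min_width=9, slack=4)
Line 7: ['stone', 'machine'] (min_width=13, slack=0)
Line 8: ['plane', 'laser'] (min_width=11, slack=2)
Line 9: ['grass', 'from'] (min_width=10, slack=3)
Line 10: ['robot', 'program'] (min_width=13, slack=0)
Line 11: ['sound'] (min_width=5, slack=8)
Total lines: 11

Answer: 11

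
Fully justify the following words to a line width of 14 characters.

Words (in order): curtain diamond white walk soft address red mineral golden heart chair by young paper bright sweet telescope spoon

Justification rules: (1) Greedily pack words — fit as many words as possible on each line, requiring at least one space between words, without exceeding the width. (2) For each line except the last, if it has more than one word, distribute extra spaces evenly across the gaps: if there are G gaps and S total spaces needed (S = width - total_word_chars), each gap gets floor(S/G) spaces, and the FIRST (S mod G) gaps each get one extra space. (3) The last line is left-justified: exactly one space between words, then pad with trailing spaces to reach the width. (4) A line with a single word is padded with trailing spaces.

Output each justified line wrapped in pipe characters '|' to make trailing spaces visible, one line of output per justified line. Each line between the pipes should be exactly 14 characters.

Answer: |curtain       |
|diamond  white|
|walk      soft|
|address    red|
|mineral golden|
|heart chair by|
|young    paper|
|bright   sweet|
|telescope     |
|spoon         |

Derivation:
Line 1: ['curtain'] (min_width=7, slack=7)
Line 2: ['diamond', 'white'] (min_width=13, slack=1)
Line 3: ['walk', 'soft'] (min_width=9, slack=5)
Line 4: ['address', 'red'] (min_width=11, slack=3)
Line 5: ['mineral', 'golden'] (min_width=14, slack=0)
Line 6: ['heart', 'chair', 'by'] (min_width=14, slack=0)
Line 7: ['young', 'paper'] (min_width=11, slack=3)
Line 8: ['bright', 'sweet'] (min_width=12, slack=2)
Line 9: ['telescope'] (min_width=9, slack=5)
Line 10: ['spoon'] (min_width=5, slack=9)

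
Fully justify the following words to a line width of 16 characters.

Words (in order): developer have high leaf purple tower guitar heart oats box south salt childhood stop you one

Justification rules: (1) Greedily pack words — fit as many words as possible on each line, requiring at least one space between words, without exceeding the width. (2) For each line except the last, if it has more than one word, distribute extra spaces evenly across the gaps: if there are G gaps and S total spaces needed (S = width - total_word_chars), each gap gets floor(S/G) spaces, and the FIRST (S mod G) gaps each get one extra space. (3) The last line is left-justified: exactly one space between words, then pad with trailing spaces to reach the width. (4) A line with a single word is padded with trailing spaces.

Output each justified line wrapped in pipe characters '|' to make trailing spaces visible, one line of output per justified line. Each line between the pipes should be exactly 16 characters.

Line 1: ['developer', 'have'] (min_width=14, slack=2)
Line 2: ['high', 'leaf', 'purple'] (min_width=16, slack=0)
Line 3: ['tower', 'guitar'] (min_width=12, slack=4)
Line 4: ['heart', 'oats', 'box'] (min_width=14, slack=2)
Line 5: ['south', 'salt'] (min_width=10, slack=6)
Line 6: ['childhood', 'stop'] (min_width=14, slack=2)
Line 7: ['you', 'one'] (min_width=7, slack=9)

Answer: |developer   have|
|high leaf purple|
|tower     guitar|
|heart  oats  box|
|south       salt|
|childhood   stop|
|you one         |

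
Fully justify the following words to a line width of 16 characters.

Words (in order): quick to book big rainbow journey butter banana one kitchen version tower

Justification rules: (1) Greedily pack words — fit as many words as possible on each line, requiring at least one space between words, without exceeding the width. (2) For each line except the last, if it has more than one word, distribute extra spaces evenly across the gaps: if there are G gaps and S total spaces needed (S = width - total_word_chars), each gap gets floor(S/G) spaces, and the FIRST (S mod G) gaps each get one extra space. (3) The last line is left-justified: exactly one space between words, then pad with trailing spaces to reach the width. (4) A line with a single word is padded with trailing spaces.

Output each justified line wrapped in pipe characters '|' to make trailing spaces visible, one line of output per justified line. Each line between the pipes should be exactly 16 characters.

Answer: |quick   to  book|
|big      rainbow|
|journey   butter|
|banana       one|
|kitchen  version|
|tower           |

Derivation:
Line 1: ['quick', 'to', 'book'] (min_width=13, slack=3)
Line 2: ['big', 'rainbow'] (min_width=11, slack=5)
Line 3: ['journey', 'butter'] (min_width=14, slack=2)
Line 4: ['banana', 'one'] (min_width=10, slack=6)
Line 5: ['kitchen', 'version'] (min_width=15, slack=1)
Line 6: ['tower'] (min_width=5, slack=11)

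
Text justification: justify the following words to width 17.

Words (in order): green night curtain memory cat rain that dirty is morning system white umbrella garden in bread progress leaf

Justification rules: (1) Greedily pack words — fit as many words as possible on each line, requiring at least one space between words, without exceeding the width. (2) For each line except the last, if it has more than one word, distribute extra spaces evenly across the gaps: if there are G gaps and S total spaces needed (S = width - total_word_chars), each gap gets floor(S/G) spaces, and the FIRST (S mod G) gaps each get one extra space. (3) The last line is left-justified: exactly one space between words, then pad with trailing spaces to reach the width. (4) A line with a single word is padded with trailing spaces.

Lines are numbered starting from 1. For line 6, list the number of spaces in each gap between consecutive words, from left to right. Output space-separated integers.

Line 1: ['green', 'night'] (min_width=11, slack=6)
Line 2: ['curtain', 'memory'] (min_width=14, slack=3)
Line 3: ['cat', 'rain', 'that'] (min_width=13, slack=4)
Line 4: ['dirty', 'is', 'morning'] (min_width=16, slack=1)
Line 5: ['system', 'white'] (min_width=12, slack=5)
Line 6: ['umbrella', 'garden'] (min_width=15, slack=2)
Line 7: ['in', 'bread', 'progress'] (min_width=17, slack=0)
Line 8: ['leaf'] (min_width=4, slack=13)

Answer: 3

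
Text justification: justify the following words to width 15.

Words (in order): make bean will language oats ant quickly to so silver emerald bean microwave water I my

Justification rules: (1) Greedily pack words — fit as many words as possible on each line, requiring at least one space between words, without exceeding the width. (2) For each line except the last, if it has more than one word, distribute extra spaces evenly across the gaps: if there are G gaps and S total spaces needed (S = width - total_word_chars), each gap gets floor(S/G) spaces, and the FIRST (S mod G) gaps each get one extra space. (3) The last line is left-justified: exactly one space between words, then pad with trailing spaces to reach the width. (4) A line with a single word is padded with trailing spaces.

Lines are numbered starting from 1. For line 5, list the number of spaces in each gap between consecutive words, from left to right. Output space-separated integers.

Answer: 4

Derivation:
Line 1: ['make', 'bean', 'will'] (min_width=14, slack=1)
Line 2: ['language', 'oats'] (min_width=13, slack=2)
Line 3: ['ant', 'quickly', 'to'] (min_width=14, slack=1)
Line 4: ['so', 'silver'] (min_width=9, slack=6)
Line 5: ['emerald', 'bean'] (min_width=12, slack=3)
Line 6: ['microwave', 'water'] (min_width=15, slack=0)
Line 7: ['I', 'my'] (min_width=4, slack=11)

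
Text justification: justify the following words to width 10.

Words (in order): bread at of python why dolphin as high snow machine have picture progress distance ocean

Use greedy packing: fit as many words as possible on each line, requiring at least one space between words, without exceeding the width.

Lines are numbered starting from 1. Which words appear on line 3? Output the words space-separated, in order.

Answer: why

Derivation:
Line 1: ['bread', 'at'] (min_width=8, slack=2)
Line 2: ['of', 'python'] (min_width=9, slack=1)
Line 3: ['why'] (min_width=3, slack=7)
Line 4: ['dolphin', 'as'] (min_width=10, slack=0)
Line 5: ['high', 'snow'] (min_width=9, slack=1)
Line 6: ['machine'] (min_width=7, slack=3)
Line 7: ['have'] (min_width=4, slack=6)
Line 8: ['picture'] (min_width=7, slack=3)
Line 9: ['progress'] (min_width=8, slack=2)
Line 10: ['distance'] (min_width=8, slack=2)
Line 11: ['ocean'] (min_width=5, slack=5)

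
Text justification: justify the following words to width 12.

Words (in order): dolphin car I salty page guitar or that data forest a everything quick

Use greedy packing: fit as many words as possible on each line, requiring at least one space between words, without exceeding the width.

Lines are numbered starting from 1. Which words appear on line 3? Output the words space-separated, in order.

Line 1: ['dolphin', 'car'] (min_width=11, slack=1)
Line 2: ['I', 'salty', 'page'] (min_width=12, slack=0)
Line 3: ['guitar', 'or'] (min_width=9, slack=3)
Line 4: ['that', 'data'] (min_width=9, slack=3)
Line 5: ['forest', 'a'] (min_width=8, slack=4)
Line 6: ['everything'] (min_width=10, slack=2)
Line 7: ['quick'] (min_width=5, slack=7)

Answer: guitar or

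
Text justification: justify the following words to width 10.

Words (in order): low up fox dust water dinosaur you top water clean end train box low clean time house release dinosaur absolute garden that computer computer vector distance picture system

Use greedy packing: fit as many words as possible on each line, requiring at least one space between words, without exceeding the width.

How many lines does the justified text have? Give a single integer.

Answer: 20

Derivation:
Line 1: ['low', 'up', 'fox'] (min_width=10, slack=0)
Line 2: ['dust', 'water'] (min_width=10, slack=0)
Line 3: ['dinosaur'] (min_width=8, slack=2)
Line 4: ['you', 'top'] (min_width=7, slack=3)
Line 5: ['water'] (min_width=5, slack=5)
Line 6: ['clean', 'end'] (min_width=9, slack=1)
Line 7: ['train', 'box'] (min_width=9, slack=1)
Line 8: ['low', 'clean'] (min_width=9, slack=1)
Line 9: ['time', 'house'] (min_width=10, slack=0)
Line 10: ['release'] (min_width=7, slack=3)
Line 11: ['dinosaur'] (min_width=8, slack=2)
Line 12: ['absolute'] (min_width=8, slack=2)
Line 13: ['garden'] (min_width=6, slack=4)
Line 14: ['that'] (min_width=4, slack=6)
Line 15: ['computer'] (min_width=8, slack=2)
Line 16: ['computer'] (min_width=8, slack=2)
Line 17: ['vector'] (min_width=6, slack=4)
Line 18: ['distance'] (min_width=8, slack=2)
Line 19: ['picture'] (min_width=7, slack=3)
Line 20: ['system'] (min_width=6, slack=4)
Total lines: 20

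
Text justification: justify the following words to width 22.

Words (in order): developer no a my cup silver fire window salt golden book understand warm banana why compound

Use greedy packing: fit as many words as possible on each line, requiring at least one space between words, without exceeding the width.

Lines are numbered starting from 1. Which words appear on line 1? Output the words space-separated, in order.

Line 1: ['developer', 'no', 'a', 'my', 'cup'] (min_width=21, slack=1)
Line 2: ['silver', 'fire', 'window'] (min_width=18, slack=4)
Line 3: ['salt', 'golden', 'book'] (min_width=16, slack=6)
Line 4: ['understand', 'warm', 'banana'] (min_width=22, slack=0)
Line 5: ['why', 'compound'] (min_width=12, slack=10)

Answer: developer no a my cup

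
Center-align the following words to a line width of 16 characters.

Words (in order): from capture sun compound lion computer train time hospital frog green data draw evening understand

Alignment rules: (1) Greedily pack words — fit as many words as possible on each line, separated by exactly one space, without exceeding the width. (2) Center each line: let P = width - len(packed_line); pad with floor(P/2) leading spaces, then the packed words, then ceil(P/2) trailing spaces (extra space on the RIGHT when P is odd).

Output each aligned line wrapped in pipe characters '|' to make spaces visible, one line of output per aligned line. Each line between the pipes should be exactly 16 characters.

Answer: |from capture sun|
| compound lion  |
| computer train |
| time hospital  |
|frog green data |
|  draw evening  |
|   understand   |

Derivation:
Line 1: ['from', 'capture', 'sun'] (min_width=16, slack=0)
Line 2: ['compound', 'lion'] (min_width=13, slack=3)
Line 3: ['computer', 'train'] (min_width=14, slack=2)
Line 4: ['time', 'hospital'] (min_width=13, slack=3)
Line 5: ['frog', 'green', 'data'] (min_width=15, slack=1)
Line 6: ['draw', 'evening'] (min_width=12, slack=4)
Line 7: ['understand'] (min_width=10, slack=6)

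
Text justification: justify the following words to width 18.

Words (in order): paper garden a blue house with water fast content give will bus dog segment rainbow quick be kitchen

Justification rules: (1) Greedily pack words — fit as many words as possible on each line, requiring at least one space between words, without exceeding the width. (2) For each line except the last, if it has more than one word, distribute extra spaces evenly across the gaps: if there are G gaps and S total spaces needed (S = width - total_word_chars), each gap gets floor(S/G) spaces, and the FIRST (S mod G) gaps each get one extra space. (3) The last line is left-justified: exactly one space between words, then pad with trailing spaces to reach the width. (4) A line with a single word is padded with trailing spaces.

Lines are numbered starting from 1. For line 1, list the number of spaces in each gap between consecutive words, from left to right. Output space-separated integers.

Line 1: ['paper', 'garden', 'a'] (min_width=14, slack=4)
Line 2: ['blue', 'house', 'with'] (min_width=15, slack=3)
Line 3: ['water', 'fast', 'content'] (min_width=18, slack=0)
Line 4: ['give', 'will', 'bus', 'dog'] (min_width=17, slack=1)
Line 5: ['segment', 'rainbow'] (min_width=15, slack=3)
Line 6: ['quick', 'be', 'kitchen'] (min_width=16, slack=2)

Answer: 3 3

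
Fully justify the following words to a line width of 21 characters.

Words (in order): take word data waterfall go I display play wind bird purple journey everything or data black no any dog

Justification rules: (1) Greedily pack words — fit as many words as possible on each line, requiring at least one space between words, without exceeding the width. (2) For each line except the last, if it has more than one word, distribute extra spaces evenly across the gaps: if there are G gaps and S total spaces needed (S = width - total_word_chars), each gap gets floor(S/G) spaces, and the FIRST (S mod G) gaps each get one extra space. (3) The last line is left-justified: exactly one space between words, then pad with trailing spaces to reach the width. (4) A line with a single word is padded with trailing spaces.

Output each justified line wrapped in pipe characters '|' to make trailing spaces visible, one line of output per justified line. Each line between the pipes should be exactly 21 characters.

Line 1: ['take', 'word', 'data'] (min_width=14, slack=7)
Line 2: ['waterfall', 'go', 'I'] (min_width=14, slack=7)
Line 3: ['display', 'play', 'wind'] (min_width=17, slack=4)
Line 4: ['bird', 'purple', 'journey'] (min_width=19, slack=2)
Line 5: ['everything', 'or', 'data'] (min_width=18, slack=3)
Line 6: ['black', 'no', 'any', 'dog'] (min_width=16, slack=5)

Answer: |take     word    data|
|waterfall     go    I|
|display   play   wind|
|bird  purple  journey|
|everything   or  data|
|black no any dog     |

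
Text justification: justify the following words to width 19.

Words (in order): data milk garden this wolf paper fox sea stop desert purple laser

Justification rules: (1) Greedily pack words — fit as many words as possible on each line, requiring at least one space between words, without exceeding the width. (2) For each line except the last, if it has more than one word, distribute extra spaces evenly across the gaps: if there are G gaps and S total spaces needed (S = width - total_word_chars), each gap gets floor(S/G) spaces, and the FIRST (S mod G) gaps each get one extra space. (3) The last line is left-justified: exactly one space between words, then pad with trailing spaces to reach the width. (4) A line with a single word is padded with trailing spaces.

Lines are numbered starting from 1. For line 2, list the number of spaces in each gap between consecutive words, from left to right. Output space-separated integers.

Line 1: ['data', 'milk', 'garden'] (min_width=16, slack=3)
Line 2: ['this', 'wolf', 'paper', 'fox'] (min_width=19, slack=0)
Line 3: ['sea', 'stop', 'desert'] (min_width=15, slack=4)
Line 4: ['purple', 'laser'] (min_width=12, slack=7)

Answer: 1 1 1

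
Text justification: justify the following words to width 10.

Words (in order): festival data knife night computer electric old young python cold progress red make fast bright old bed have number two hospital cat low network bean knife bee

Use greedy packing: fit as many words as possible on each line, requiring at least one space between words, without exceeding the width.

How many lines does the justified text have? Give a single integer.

Line 1: ['festival'] (min_width=8, slack=2)
Line 2: ['data', 'knife'] (min_width=10, slack=0)
Line 3: ['night'] (min_width=5, slack=5)
Line 4: ['computer'] (min_width=8, slack=2)
Line 5: ['electric'] (min_width=8, slack=2)
Line 6: ['old', 'young'] (min_width=9, slack=1)
Line 7: ['python'] (min_width=6, slack=4)
Line 8: ['cold'] (min_width=4, slack=6)
Line 9: ['progress'] (min_width=8, slack=2)
Line 10: ['red', 'make'] (min_width=8, slack=2)
Line 11: ['fast'] (min_width=4, slack=6)
Line 12: ['bright', 'old'] (min_width=10, slack=0)
Line 13: ['bed', 'have'] (min_width=8, slack=2)
Line 14: ['number', 'two'] (min_width=10, slack=0)
Line 15: ['hospital'] (min_width=8, slack=2)
Line 16: ['cat', 'low'] (min_width=7, slack=3)
Line 17: ['network'] (min_width=7, slack=3)
Line 18: ['bean', 'knife'] (min_width=10, slack=0)
Line 19: ['bee'] (min_width=3, slack=7)
Total lines: 19

Answer: 19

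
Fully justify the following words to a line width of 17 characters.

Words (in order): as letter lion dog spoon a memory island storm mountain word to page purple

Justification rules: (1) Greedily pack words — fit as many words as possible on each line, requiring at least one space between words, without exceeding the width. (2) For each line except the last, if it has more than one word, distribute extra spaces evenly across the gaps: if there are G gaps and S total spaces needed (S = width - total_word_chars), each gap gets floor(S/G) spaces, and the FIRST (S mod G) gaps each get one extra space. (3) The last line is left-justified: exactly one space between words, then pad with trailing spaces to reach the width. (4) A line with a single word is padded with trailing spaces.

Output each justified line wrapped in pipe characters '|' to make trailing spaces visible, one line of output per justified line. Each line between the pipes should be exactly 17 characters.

Line 1: ['as', 'letter', 'lion'] (min_width=14, slack=3)
Line 2: ['dog', 'spoon', 'a'] (min_width=11, slack=6)
Line 3: ['memory', 'island'] (min_width=13, slack=4)
Line 4: ['storm', 'mountain'] (min_width=14, slack=3)
Line 5: ['word', 'to', 'page'] (min_width=12, slack=5)
Line 6: ['purple'] (min_width=6, slack=11)

Answer: |as   letter  lion|
|dog    spoon    a|
|memory     island|
|storm    mountain|
|word    to   page|
|purple           |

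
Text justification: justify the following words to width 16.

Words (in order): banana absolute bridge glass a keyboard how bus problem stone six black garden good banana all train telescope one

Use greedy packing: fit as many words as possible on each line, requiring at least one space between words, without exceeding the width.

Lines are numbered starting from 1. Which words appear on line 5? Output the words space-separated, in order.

Answer: six black garden

Derivation:
Line 1: ['banana', 'absolute'] (min_width=15, slack=1)
Line 2: ['bridge', 'glass', 'a'] (min_width=14, slack=2)
Line 3: ['keyboard', 'how', 'bus'] (min_width=16, slack=0)
Line 4: ['problem', 'stone'] (min_width=13, slack=3)
Line 5: ['six', 'black', 'garden'] (min_width=16, slack=0)
Line 6: ['good', 'banana', 'all'] (min_width=15, slack=1)
Line 7: ['train', 'telescope'] (min_width=15, slack=1)
Line 8: ['one'] (min_width=3, slack=13)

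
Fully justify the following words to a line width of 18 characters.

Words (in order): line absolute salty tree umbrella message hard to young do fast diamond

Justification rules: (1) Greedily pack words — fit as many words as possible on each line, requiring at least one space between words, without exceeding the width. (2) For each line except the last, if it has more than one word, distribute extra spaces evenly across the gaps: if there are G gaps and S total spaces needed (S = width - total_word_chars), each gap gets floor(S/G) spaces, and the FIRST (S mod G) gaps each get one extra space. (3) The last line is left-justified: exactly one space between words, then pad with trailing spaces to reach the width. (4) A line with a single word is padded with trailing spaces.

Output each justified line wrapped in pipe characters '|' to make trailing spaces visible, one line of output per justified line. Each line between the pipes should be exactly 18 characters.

Line 1: ['line', 'absolute'] (min_width=13, slack=5)
Line 2: ['salty', 'tree'] (min_width=10, slack=8)
Line 3: ['umbrella', 'message'] (min_width=16, slack=2)
Line 4: ['hard', 'to', 'young', 'do'] (min_width=16, slack=2)
Line 5: ['fast', 'diamond'] (min_width=12, slack=6)

Answer: |line      absolute|
|salty         tree|
|umbrella   message|
|hard  to  young do|
|fast diamond      |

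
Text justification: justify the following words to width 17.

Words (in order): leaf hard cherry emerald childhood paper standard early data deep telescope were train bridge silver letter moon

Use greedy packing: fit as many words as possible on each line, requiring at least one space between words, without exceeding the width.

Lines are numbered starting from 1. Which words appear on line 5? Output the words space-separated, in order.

Answer: telescope were

Derivation:
Line 1: ['leaf', 'hard', 'cherry'] (min_width=16, slack=1)
Line 2: ['emerald', 'childhood'] (min_width=17, slack=0)
Line 3: ['paper', 'standard'] (min_width=14, slack=3)
Line 4: ['early', 'data', 'deep'] (min_width=15, slack=2)
Line 5: ['telescope', 'were'] (min_width=14, slack=3)
Line 6: ['train', 'bridge'] (min_width=12, slack=5)
Line 7: ['silver', 'letter'] (min_width=13, slack=4)
Line 8: ['moon'] (min_width=4, slack=13)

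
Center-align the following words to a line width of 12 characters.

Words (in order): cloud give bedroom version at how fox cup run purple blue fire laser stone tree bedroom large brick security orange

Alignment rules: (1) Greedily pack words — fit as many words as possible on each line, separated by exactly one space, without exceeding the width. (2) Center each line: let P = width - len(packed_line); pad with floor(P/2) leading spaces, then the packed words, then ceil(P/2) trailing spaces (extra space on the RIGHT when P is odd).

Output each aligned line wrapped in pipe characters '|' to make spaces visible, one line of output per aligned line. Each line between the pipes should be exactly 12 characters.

Answer: | cloud give |
|  bedroom   |
| version at |
|how fox cup |
| run purple |
| blue fire  |
|laser stone |
|tree bedroom|
|large brick |
|  security  |
|   orange   |

Derivation:
Line 1: ['cloud', 'give'] (min_width=10, slack=2)
Line 2: ['bedroom'] (min_width=7, slack=5)
Line 3: ['version', 'at'] (min_width=10, slack=2)
Line 4: ['how', 'fox', 'cup'] (min_width=11, slack=1)
Line 5: ['run', 'purple'] (min_width=10, slack=2)
Line 6: ['blue', 'fire'] (min_width=9, slack=3)
Line 7: ['laser', 'stone'] (min_width=11, slack=1)
Line 8: ['tree', 'bedroom'] (min_width=12, slack=0)
Line 9: ['large', 'brick'] (min_width=11, slack=1)
Line 10: ['security'] (min_width=8, slack=4)
Line 11: ['orange'] (min_width=6, slack=6)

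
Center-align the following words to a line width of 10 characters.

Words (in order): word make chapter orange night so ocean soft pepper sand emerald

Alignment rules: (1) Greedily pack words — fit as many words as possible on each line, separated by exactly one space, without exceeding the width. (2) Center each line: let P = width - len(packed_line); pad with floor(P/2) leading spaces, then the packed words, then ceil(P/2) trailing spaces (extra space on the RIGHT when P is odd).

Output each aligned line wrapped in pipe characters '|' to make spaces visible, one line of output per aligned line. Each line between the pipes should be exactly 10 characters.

Answer: |word make |
| chapter  |
|  orange  |
| night so |
|ocean soft|
|  pepper  |
|   sand   |
| emerald  |

Derivation:
Line 1: ['word', 'make'] (min_width=9, slack=1)
Line 2: ['chapter'] (min_width=7, slack=3)
Line 3: ['orange'] (min_width=6, slack=4)
Line 4: ['night', 'so'] (min_width=8, slack=2)
Line 5: ['ocean', 'soft'] (min_width=10, slack=0)
Line 6: ['pepper'] (min_width=6, slack=4)
Line 7: ['sand'] (min_width=4, slack=6)
Line 8: ['emerald'] (min_width=7, slack=3)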